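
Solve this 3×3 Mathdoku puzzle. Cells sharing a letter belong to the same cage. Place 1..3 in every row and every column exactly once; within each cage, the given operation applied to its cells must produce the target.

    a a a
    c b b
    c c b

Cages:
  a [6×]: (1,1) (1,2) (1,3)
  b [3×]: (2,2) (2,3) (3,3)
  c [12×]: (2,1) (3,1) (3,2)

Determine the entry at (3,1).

3

Cage c has product 12, so (2,1) = 2.
Cage b has product 3, so (2,2) = 1.
Cage b has product 3, leaving (2,3) = 3.
The 3 cells of cage c must have product 12; hence (3,1) = 3.
The 3 cells of cage c must have product 12, which forces (3,2) = 2.
The 3 cells of cage b must have product 3, so (3,3) = 1.
3 is placed in column 1, so (1,1) = 1.
2 is placed in column 2, which forces (1,2) = 3.
Column 3 already has 1, so (1,3) = 2.
Completed grid: 1 3 2 / 2 1 3 / 3 2 1.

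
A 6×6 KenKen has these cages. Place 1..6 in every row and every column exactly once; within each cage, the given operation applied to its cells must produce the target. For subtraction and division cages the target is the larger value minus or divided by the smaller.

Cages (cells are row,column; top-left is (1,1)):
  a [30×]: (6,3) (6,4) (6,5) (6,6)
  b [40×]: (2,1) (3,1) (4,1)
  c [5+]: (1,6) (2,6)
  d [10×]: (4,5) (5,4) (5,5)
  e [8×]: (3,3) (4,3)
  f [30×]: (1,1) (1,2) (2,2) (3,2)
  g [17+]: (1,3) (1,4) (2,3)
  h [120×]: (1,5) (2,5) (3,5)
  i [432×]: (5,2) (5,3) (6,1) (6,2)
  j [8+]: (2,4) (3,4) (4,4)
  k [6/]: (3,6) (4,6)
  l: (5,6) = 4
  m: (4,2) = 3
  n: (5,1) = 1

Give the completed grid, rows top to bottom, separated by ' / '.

The 3 cells of cage g must have sum 17, leaving (1,3) = 5.
Cage g has sum 17, which forces (1,4) = 6.
Row 1 already has 6, leaving (1,5) = 4.
Cage g needs sum 17; hence (2,3) = 6.
Row 2 now contains 6, which forces (2,5) = 5.
Column 5 already has 5, so (3,5) = 6.
6 is placed in row 3; hence (3,6) = 1.
Cage m is given, so (4,2) = 3.
Column 6 now contains 1, which forces (4,6) = 6.
N is a freebie; hence (5,1) = 1.
Row 5 now contains 1; hence (5,5) = 2.
L is a freebie, leaving (5,6) = 4.
Cage f needs product 30, which forces (1,1) = 3.
3 is placed in row 1; hence (1,6) = 2.
2 is placed in column 6, so (2,6) = 3.
Cage f has product 30, which forces (3,2) = 5.
2 is placed in column 5, leaving (4,5) = 1.
Row 5 already has 4, which forces (5,2) = 6.
Row 5 already has 4, which forces (5,3) = 3.
Row 5 already has 2, which forces (5,4) = 5.
The 4 cells of cage i must have product 432, so (6,1) = 6.
Cage i has product 432, which forces (6,2) = 4.
Column 5 already has 1, so (6,5) = 3.
3 is placed in column 6, which forces (6,6) = 5.
Row 1 already has 2, so (1,2) = 1.
Cage f needs product 30, which forces (2,2) = 2.
Cage j needs sum 8, which forces (2,4) = 1.
The 3 cells of cage j must have sum 8, which forces (3,4) = 3.
The 3 cells of cage b must have product 40, leaving (4,1) = 5.
Cage j has sum 8, which forces (4,4) = 4.
Column 4 now contains 1, leaving (6,4) = 2.
2 is placed in row 2, which forces (2,1) = 4.
Cage b needs product 40, so (3,1) = 2.
The two cells of cage e must have product 8, leaving (3,3) = 4.
Row 4 already has 4, leaving (4,3) = 2.
2 is placed in row 6; hence (6,3) = 1.

3 1 5 6 4 2 / 4 2 6 1 5 3 / 2 5 4 3 6 1 / 5 3 2 4 1 6 / 1 6 3 5 2 4 / 6 4 1 2 3 5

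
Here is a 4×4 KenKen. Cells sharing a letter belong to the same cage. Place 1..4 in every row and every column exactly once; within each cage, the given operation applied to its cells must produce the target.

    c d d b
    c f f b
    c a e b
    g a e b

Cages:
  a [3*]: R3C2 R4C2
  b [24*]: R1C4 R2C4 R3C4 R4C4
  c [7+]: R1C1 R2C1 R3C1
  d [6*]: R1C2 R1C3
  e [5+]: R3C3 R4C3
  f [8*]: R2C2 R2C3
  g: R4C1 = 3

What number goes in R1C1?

Cage g is given; hence R4C1 = 3.
Row 4 already has 3, leaving R4C2 = 1.
Column 2 now contains 1, which forces R3C2 = 3.
Row 3 already has 3; hence R3C3 = 1.
Column 2 already has 3, leaving R1C2 = 2.
Cage d's pair has product 6, which forces R1C3 = 3.
3 is placed in row 1, which forces R1C4 = 1.
Column 2 already has 2, leaving R2C2 = 4.
4 is placed in row 2, leaving R2C3 = 2.
Column 4 now contains 1, which forces R2C4 = 3.
The two cells of cage e must have sum 5, so R4C3 = 4.
Row 4 already has 4, leaving R4C4 = 2.
1 is placed in row 1, leaving R1C1 = 4.
Row 2 already has 2, leaving R2C1 = 1.
Cage c needs sum 7, so R3C1 = 2.
2 is placed in column 4; hence R3C4 = 4.
Completed grid: 4 2 3 1 / 1 4 2 3 / 2 3 1 4 / 3 1 4 2.

4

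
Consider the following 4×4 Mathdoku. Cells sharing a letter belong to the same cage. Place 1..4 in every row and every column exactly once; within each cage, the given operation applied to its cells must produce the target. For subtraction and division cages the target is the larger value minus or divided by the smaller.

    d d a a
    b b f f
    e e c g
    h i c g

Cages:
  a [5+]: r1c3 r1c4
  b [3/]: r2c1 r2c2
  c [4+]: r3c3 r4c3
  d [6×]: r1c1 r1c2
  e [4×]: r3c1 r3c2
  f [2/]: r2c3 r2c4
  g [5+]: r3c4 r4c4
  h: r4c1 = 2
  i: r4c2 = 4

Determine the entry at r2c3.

Cage h is a single given cell, leaving r4c1 = 2.
I is a freebie, so r4c2 = 4.
2 is placed in column 1, which forces r1c1 = 3.
The two cells of cage d must have product 6; hence r1c2 = 2.
3 is placed in column 1, which forces r2c1 = 1.
1 is placed in row 2, so r2c2 = 3.
Cage e needs two cells with product 4; hence r3c1 = 4.
4 is placed in column 2, leaving r3c2 = 1.
1 is placed in row 3, leaving r3c3 = 3.
4 is placed in row 3, which forces r3c4 = 2.
Column 3 already has 3; hence r4c3 = 1.
Row 4 already has 1, leaving r4c4 = 3.
Column 3 already has 1, so r1c3 = 4.
Cage a's pair has sum 5; hence r1c4 = 1.
The two cells of cage f must have quotient 2, which forces r2c3 = 2.
Column 4 now contains 2, leaving r2c4 = 4.
Filled in: 3 2 4 1 / 1 3 2 4 / 4 1 3 2 / 2 4 1 3.

2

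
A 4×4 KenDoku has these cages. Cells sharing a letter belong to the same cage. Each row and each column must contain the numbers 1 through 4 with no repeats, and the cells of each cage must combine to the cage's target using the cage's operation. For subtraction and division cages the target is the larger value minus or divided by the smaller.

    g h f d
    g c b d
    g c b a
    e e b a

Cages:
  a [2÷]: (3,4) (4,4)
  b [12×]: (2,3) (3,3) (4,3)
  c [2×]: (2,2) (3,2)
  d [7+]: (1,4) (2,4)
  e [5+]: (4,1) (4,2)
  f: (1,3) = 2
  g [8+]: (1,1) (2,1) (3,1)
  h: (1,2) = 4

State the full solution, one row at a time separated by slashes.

H is a freebie; hence (1,2) = 4.
Cage f is a single given cell, which forces (1,3) = 2.
Row 1 already has 4, which forces (1,4) = 3.
3 is placed in column 4, so (2,4) = 4.
Row 1 now contains 3, which forces (1,1) = 1.
The 3 cells of cage g must have sum 8, so (2,1) = 3.
Row 2 now contains 3, which forces (2,3) = 1.
Cage g has sum 8, so (3,1) = 4.
Row 3 now contains 4, so (3,3) = 3.
4 is placed in column 1, which forces (4,1) = 2.
3 is placed in column 3, leaving (4,3) = 4.
Row 4 now contains 2, which forces (4,4) = 1.
1 is placed in row 2, leaving (2,2) = 2.
The two cells of cage c must have product 2, leaving (3,2) = 1.
Column 4 already has 1, leaving (3,4) = 2.
Row 4 now contains 1, which forces (4,2) = 3.

1 4 2 3 / 3 2 1 4 / 4 1 3 2 / 2 3 4 1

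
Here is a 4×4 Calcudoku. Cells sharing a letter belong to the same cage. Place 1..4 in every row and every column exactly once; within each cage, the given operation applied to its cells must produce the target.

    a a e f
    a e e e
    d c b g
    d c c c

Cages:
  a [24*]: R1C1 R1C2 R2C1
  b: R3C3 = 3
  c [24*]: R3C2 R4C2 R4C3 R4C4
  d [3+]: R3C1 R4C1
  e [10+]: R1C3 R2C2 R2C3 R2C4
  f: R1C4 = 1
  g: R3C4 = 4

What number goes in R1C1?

3

Cage f is a single given cell, leaving R1C4 = 1.
B is a freebie, so R3C3 = 3.
G is a freebie, so R3C4 = 4.
Cage a needs product 24; hence R1C2 = 2.
Row 1 already has 2, leaving R1C3 = 4.
Column 2 now contains 2; hence R3C2 = 1.
Row 1 already has 4, so R1C1 = 3.
The 3 cells of cage a must have product 24; hence R2C1 = 4.
The 4 cells of cage e must have sum 10, leaving R2C2 = 3.
Cage e needs sum 10; hence R2C3 = 1.
Cage e has sum 10, leaving R2C4 = 2.
Row 3 already has 1; hence R3C1 = 2.
Cage d's pair has sum 3, leaving R4C1 = 1.
Cage c has product 24, leaving R4C2 = 4.
Cage c needs product 24, leaving R4C3 = 2.
Cage c needs product 24, so R4C4 = 3.
Completed grid: 3 2 4 1 / 4 3 1 2 / 2 1 3 4 / 1 4 2 3.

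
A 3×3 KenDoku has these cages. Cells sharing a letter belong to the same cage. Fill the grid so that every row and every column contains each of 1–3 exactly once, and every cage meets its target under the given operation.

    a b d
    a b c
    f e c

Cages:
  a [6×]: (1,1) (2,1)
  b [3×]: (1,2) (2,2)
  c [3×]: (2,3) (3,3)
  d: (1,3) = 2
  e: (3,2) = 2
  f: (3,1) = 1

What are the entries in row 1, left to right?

3 1 2

Cage d is a single given cell, so (1,3) = 2.
Cage f is given, so (3,1) = 1.
Cage e is a single given cell; hence (3,2) = 2.
1 is placed in row 3, which forces (3,3) = 3.
Row 1 now contains 2, leaving (1,1) = 3.
Row 1 now contains 3; hence (1,2) = 1.
Cage a needs two cells with product 6; hence (2,1) = 2.
Column 2 already has 1; hence (2,2) = 3.
3 is placed in column 3, so (2,3) = 1.
The full grid is 3 1 2 / 2 3 1 / 1 2 3.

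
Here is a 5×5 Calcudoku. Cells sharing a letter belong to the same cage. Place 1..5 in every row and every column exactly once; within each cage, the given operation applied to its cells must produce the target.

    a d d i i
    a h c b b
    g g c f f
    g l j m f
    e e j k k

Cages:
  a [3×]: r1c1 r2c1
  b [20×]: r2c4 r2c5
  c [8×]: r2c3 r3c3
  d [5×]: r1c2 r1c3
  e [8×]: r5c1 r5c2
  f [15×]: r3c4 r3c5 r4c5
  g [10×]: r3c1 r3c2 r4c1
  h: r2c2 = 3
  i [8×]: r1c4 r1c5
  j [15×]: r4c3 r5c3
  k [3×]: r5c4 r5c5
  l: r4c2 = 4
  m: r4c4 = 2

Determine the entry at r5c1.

4

Cage h is given; hence r2c2 = 3.
Cage l is a single given cell, which forces r4c2 = 4.
Cage m is a single given cell; hence r4c4 = 2.
Column 2 now contains 4; hence r5c2 = 2.
Cage a's pair has product 3, which forces r1c1 = 3.
2 is placed in column 4; hence r1c4 = 4.
The two cells of cage i must have product 8, so r1c5 = 2.
Row 2 already has 3, which forces r2c1 = 1.
4 is placed in column 4, which forces r2c4 = 5.
5 is placed in row 2; hence r2c5 = 4.
The 3 cells of cage g must have product 10, leaving r3c1 = 2.
Row 3 now contains 2, which forces r3c3 = 4.
Column 1 already has 1, which forces r4c1 = 5.
5 is placed in row 4, so r4c3 = 3.
Row 4 already has 3; hence r4c5 = 1.
Row 5 now contains 2, so r5c1 = 4.
Column 3 now contains 3, so r5c3 = 5.
Column 5 already has 1, so r5c5 = 3.
Cage d's pair has product 5, which forces r1c2 = 5.
5 is placed in column 3, which forces r1c3 = 1.
4 is placed in row 2, leaving r2c3 = 2.
Cage g has product 10, leaving r3c2 = 1.
Cage f needs product 15, so r3c4 = 3.
Column 5 now contains 3; hence r3c5 = 5.
Row 5 now contains 3, leaving r5c4 = 1.
Filled in: 3 5 1 4 2 / 1 3 2 5 4 / 2 1 4 3 5 / 5 4 3 2 1 / 4 2 5 1 3.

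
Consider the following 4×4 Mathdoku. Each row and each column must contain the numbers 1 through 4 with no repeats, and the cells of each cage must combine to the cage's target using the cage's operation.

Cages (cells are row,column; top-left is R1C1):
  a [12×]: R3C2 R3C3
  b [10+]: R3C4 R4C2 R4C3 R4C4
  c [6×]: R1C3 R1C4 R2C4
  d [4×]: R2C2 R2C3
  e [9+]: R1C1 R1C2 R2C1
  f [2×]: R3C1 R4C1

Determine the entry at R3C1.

2

The only place for 4 in column 1 is R1C1.
The only place for 3 in column 1 is R2C1.
Cage e has sum 9, which forces R1C2 = 2.
Row 2 now contains 3; hence R2C4 = 2.
2 is placed in column 4, which forces R3C4 = 1.
The 3 cells of cage c must have product 6; hence R1C3 = 1.
1 is placed in column 4, which forces R1C4 = 3.
Column 3 now contains 1, which forces R2C3 = 4.
1 is placed in row 3; hence R3C1 = 2.
4 is placed in column 3, which forces R3C3 = 3.
Cage f needs two cells with product 2, so R4C1 = 1.
The 4 cells of cage b must have sum 10, leaving R4C3 = 2.
3 is placed in column 4, leaving R4C4 = 4.
Row 2 now contains 4; hence R2C2 = 1.
Row 3 now contains 3, so R3C2 = 4.
4 is placed in row 4, which forces R4C2 = 3.
Completed grid: 4 2 1 3 / 3 1 4 2 / 2 4 3 1 / 1 3 2 4.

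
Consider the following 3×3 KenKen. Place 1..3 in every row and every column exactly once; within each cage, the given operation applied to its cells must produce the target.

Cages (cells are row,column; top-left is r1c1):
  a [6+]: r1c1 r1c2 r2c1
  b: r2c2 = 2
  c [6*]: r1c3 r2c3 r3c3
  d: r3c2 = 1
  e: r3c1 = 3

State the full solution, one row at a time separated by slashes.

2 3 1 / 1 2 3 / 3 1 2

Cage b is given; hence r2c2 = 2.
Cage e is given, which forces r3c1 = 3.
Cage d is given, which forces r3c2 = 1.
Row 3 already has 1; hence r3c3 = 2.
Cage a has sum 6, leaving r1c1 = 2.
1 is placed in column 2, so r1c2 = 3.
3 is placed in row 1; hence r1c3 = 1.
3 is placed in column 1, which forces r2c1 = 1.
Column 3 now contains 1; hence r2c3 = 3.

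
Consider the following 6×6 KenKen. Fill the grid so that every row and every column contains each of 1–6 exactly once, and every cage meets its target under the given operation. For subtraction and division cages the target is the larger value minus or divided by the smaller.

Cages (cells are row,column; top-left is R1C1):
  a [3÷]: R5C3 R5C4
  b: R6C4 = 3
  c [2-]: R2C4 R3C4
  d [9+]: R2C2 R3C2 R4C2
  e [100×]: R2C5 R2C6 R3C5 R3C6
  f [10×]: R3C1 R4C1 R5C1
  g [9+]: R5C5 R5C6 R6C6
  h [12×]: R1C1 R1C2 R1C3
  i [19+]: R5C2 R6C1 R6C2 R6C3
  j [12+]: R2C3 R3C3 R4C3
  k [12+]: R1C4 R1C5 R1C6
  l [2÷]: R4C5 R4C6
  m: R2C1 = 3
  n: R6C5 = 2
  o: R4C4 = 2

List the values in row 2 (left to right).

3 1 2 6 5 4

M is a freebie; hence R2C1 = 3.
Cage o is given, which forces R4C4 = 2.
Cage b is given, leaving R6C4 = 3.
Cage n is a single given cell, which forces R6C5 = 2.
Cage i needs sum 19, which forces R5C2 = 4.
The only place for 4 in row 4 is R4C3.
Cage i needs sum 19, leaving R6C1 = 4.
Row 6 needs a 1, and only R6C6 is open for it.
In column 1, 6 can only go at R1C1, so R1C1 = 6.
The only place for 1 in column 3 is R1C3.
1 is placed in row 1; hence R1C2 = 2.
In row 2, 2 can only go at R2C3, so R2C3 = 2.
The 3 cells of cage j must have sum 12, leaving R3C3 = 6.
Row 3 now contains 6, so R3C4 = 4.
4 is placed in row 3, which forces R3C6 = 5.
Column 3 now contains 2, which forces R5C3 = 3.
Cage a needs two cells with quotient 3, so R5C4 = 1.
Row 5 now contains 3; hence R5C6 = 2.
Column 3 already has 6; hence R6C3 = 5.
Column 4 already has 4; hence R1C4 = 5.
Column 4 already has 4, leaving R2C4 = 6.
Cage e has product 100, so R2C5 = 5.
5 is placed in column 6; hence R2C6 = 4.
Cage f has product 10; hence R3C1 = 2.
Row 3 now contains 5, leaving R3C5 = 1.
The 3 cells of cage f must have product 10; hence R4C1 = 1.
Row 5 now contains 2, so R5C1 = 5.
Cage g needs sum 9, so R5C5 = 6.
5 is placed in row 6, leaving R6C2 = 6.
Cage k needs sum 12; hence R1C5 = 4.
4 is placed in column 6, which forces R1C6 = 3.
5 is placed in row 2, so R2C2 = 1.
Row 3 already has 1, leaving R3C2 = 3.
Cage d needs sum 9; hence R4C2 = 5.
Column 5 now contains 6; hence R4C5 = 3.
Cage l needs two cells with quotient 2, so R4C6 = 6.
Filled in: 6 2 1 5 4 3 / 3 1 2 6 5 4 / 2 3 6 4 1 5 / 1 5 4 2 3 6 / 5 4 3 1 6 2 / 4 6 5 3 2 1.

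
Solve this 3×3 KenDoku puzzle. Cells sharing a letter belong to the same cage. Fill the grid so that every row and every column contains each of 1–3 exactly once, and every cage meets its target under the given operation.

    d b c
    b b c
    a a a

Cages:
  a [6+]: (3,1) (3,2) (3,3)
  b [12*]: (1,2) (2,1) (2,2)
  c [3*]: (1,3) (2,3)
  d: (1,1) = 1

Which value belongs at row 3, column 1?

3

D is a freebie, which forces (1,1) = 1.
The 3 cells of cage b must have product 12, leaving (1,2) = 2.
Row 1 now contains 1, so (1,3) = 3.
Cage b needs product 12, so (2,1) = 2.
Cage b needs product 12, leaving (2,2) = 3.
Column 3 already has 3; hence (2,3) = 1.
Column 1 now contains 2; hence (3,1) = 3.
3 is placed in column 2, leaving (3,2) = 1.
Column 3 already has 1, leaving (3,3) = 2.
Filled in: 1 2 3 / 2 3 1 / 3 1 2.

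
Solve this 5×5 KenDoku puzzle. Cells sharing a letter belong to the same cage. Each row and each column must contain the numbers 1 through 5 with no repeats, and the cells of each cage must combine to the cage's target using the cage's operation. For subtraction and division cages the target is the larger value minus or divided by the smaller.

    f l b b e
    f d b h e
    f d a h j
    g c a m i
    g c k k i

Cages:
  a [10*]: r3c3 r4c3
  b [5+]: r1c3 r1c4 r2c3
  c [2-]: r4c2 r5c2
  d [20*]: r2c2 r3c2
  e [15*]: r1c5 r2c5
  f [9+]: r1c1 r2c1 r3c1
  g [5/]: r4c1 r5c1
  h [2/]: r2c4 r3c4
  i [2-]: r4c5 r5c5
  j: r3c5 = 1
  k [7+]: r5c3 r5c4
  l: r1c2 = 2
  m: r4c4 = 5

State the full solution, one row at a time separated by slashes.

4 2 3 1 5 / 2 5 1 4 3 / 3 4 5 2 1 / 1 3 2 5 4 / 5 1 4 3 2

L is a freebie, leaving r1c2 = 2.
Row 1 now contains 2, so r1c4 = 1.
J is a freebie, so r3c5 = 1.
M is a freebie, so r4c4 = 5.
1 is placed in row 1; hence r1c3 = 3.
Row 1 now contains 3, so r1c5 = 5.
The 3 cells of cage b must have sum 5, so r2c3 = 1.
5 is placed in column 5, which forces r2c5 = 3.
Cage a's pair has product 10; hence r3c3 = 5.
Row 4 already has 5, leaving r4c1 = 1.
Row 4 now contains 1, so r4c2 = 3.
Row 4 already has 5, which forces r4c3 = 2.
Row 4 already has 2, leaving r4c5 = 4.
Cage g needs two cells with quotient 5, which forces r5c1 = 5.
Row 5 now contains 5; hence r5c2 = 1.
5 is placed in column 3, so r5c3 = 4.
Column 5 already has 4, so r5c5 = 2.
Row 1 already has 5; hence r1c1 = 4.
Cage f has sum 9, leaving r2c1 = 2.
Cage d needs two cells with product 20; hence r2c2 = 5.
Row 2 now contains 2; hence r2c4 = 4.
Cage f needs sum 9; hence r3c1 = 3.
5 is placed in row 3; hence r3c2 = 4.
Column 4 already has 4; hence r3c4 = 2.
Row 5 already has 2, leaving r5c4 = 3.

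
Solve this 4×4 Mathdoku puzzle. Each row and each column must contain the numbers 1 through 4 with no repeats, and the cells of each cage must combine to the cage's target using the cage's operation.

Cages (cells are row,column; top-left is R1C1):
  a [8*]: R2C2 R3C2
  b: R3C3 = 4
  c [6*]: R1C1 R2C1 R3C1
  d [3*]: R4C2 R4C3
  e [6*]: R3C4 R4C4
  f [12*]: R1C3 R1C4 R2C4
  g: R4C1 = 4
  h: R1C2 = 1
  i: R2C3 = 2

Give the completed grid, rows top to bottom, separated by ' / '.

Cage h is a single given cell, so R1C2 = 1.
Cage i is a single given cell, which forces R2C3 = 2.
Cage b is given, which forces R3C3 = 4.
G is a freebie, so R4C1 = 4.
1 is placed in column 2, so R4C2 = 3.
Row 4 now contains 3; hence R4C3 = 1.
Row 4 now contains 3; hence R4C4 = 2.
Column 3 now contains 4, leaving R1C3 = 3.
The 3 cells of cage f must have product 12; hence R1C4 = 4.
2 is placed in row 2; hence R2C2 = 4.
Cage f has product 12, leaving R2C4 = 1.
Row 3 now contains 4; hence R3C2 = 2.
2 is placed in column 4; hence R3C4 = 3.
Row 1 now contains 3, leaving R1C1 = 2.
Row 2 already has 1, which forces R2C1 = 3.
Row 3 now contains 3, so R3C1 = 1.

2 1 3 4 / 3 4 2 1 / 1 2 4 3 / 4 3 1 2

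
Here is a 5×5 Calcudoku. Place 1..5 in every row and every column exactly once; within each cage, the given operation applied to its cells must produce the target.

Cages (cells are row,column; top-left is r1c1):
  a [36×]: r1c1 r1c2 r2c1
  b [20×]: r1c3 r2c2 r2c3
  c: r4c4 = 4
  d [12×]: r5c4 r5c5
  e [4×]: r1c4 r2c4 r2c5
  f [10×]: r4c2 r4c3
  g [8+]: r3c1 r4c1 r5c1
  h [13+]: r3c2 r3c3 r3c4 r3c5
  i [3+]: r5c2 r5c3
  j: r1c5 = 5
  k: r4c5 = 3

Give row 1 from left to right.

Cage a has product 36, which forces r1c1 = 4.
Cage a has product 36; hence r1c2 = 3.
Cage j is a single given cell; hence r1c5 = 5.
The 3 cells of cage a must have product 36, which forces r2c1 = 3.
Cage c is given, leaving r4c4 = 4.
K is a freebie, which forces r4c5 = 3.
Column 4 now contains 4; hence r5c4 = 3.
Column 5 now contains 3, leaving r5c5 = 4.
The 3 cells of cage e must have product 4, leaving r1c4 = 2.
Column 4 now contains 4, so r2c4 = 1.
The 3 cells of cage e must have product 4, which forces r2c5 = 2.
The 4 cells of cage h must have sum 13, so r3c2 = 4.
Cage h has sum 13, which forces r3c3 = 3.
Cage h needs sum 13, which forces r3c4 = 5.
Column 5 now contains 4, which forces r3c5 = 1.
Row 1 now contains 2, which forces r1c3 = 1.
4 is placed in column 2, which forces r2c2 = 5.
The 3 cells of cage b must have product 20, which forces r2c3 = 4.
Row 3 now contains 1, leaving r3c1 = 2.
Column 2 already has 5; hence r4c2 = 2.
2 is placed in row 4, so r4c3 = 5.
Column 2 already has 2, leaving r5c2 = 1.
Column 3 already has 1, leaving r5c3 = 2.
5 is placed in row 4, leaving r4c1 = 1.
Row 5 now contains 1, so r5c1 = 5.
Filled in: 4 3 1 2 5 / 3 5 4 1 2 / 2 4 3 5 1 / 1 2 5 4 3 / 5 1 2 3 4.

4 3 1 2 5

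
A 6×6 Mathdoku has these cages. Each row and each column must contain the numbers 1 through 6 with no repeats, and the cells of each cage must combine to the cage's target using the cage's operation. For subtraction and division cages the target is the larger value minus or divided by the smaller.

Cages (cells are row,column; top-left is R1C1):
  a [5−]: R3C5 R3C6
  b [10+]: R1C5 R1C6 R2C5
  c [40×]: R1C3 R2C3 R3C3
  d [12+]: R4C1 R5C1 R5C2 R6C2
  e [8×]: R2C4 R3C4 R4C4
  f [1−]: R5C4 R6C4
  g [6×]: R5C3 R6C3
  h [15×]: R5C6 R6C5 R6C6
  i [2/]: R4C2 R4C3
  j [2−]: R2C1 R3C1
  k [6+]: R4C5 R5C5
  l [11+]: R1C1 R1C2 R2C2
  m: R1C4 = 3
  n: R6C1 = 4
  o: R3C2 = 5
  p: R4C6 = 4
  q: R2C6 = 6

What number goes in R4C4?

M is a freebie; hence R1C4 = 3.
Cage q is a single given cell; hence R2C6 = 6.
O is a freebie, which forces R3C2 = 5.
Column 6 now contains 6, leaving R3C6 = 1.
Cage p is a single given cell, which forces R4C6 = 4.
Cage n is a single given cell, so R6C1 = 4.
The two cells of cage j must have difference 2; hence R3C1 = 3.
Row 3 already has 1, leaving R3C5 = 6.
Cage h has product 15, so R6C5 = 1.
The 3 cells of cage b must have sum 10, leaving R2C5 = 3.
Cage k needs two cells with sum 6, which forces R4C5 = 2.
Cage k needs two cells with sum 6, so R5C5 = 4.
Column 5 now contains 2; hence R1C5 = 5.
Cage b needs sum 10, so R1C6 = 2.
Row 4 already has 2, which forces R4C4 = 1.
Row 1 now contains 2, so R1C3 = 4.
Cage c has product 40, which forces R2C3 = 5.
Cage c has product 40, leaving R3C3 = 2.
2 is placed in row 3, leaving R3C4 = 4.
Row 2 already has 5, so R2C1 = 1.
Cage l needs sum 11, which forces R2C2 = 4.
Column 4 now contains 4, which forces R2C4 = 2.
Column 1 already has 1, leaving R5C1 = 2.
The two cells of cage g must have product 6, which forces R5C3 = 1.
The two cells of cage g must have product 6; hence R6C3 = 6.
Row 6 now contains 6, leaving R6C4 = 5.
5 is placed in row 6, so R6C6 = 3.
Column 1 already has 1; hence R1C1 = 6.
Cage l needs sum 11, which forces R1C2 = 1.
The 4 cells of cage d must have sum 12, which forces R4C1 = 5.
The two cells of cage i must have quotient 2, so R4C2 = 6.
Column 3 now contains 6, leaving R4C3 = 3.
1 is placed in row 5, which forces R5C2 = 3.
5 is placed in column 4, leaving R5C4 = 6.
Column 6 now contains 3, leaving R5C6 = 5.
3 is placed in row 6, which forces R6C2 = 2.
Filled in: 6 1 4 3 5 2 / 1 4 5 2 3 6 / 3 5 2 4 6 1 / 5 6 3 1 2 4 / 2 3 1 6 4 5 / 4 2 6 5 1 3.

1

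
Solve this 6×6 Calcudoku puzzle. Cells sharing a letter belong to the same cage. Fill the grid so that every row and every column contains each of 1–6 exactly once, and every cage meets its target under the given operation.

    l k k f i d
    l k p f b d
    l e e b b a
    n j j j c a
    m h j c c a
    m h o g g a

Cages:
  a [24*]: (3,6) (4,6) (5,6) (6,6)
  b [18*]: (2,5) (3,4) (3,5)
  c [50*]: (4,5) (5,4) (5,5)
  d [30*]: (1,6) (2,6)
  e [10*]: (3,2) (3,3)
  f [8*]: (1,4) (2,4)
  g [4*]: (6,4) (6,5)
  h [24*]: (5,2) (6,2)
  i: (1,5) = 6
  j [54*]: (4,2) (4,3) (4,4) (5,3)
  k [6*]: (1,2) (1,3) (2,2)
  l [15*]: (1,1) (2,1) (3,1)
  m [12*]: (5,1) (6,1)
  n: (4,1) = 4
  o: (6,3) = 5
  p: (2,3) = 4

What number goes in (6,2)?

Cage i is given, so (1,5) = 6.
Row 1 now contains 6, which forces (1,6) = 5.
P is a freebie, so (2,3) = 4.
Row 2 now contains 4, so (2,4) = 2.
Column 6 now contains 5, so (2,6) = 6.
Cage n is a single given cell, which forces (4,1) = 4.
Cage c needs product 50, which forces (4,5) = 5.
The 4 cells of cage j must have product 54; hence (5,3) = 3.
Cage c needs product 50; hence (5,4) = 5.
The 3 cells of cage c must have product 50, so (5,5) = 2.
O is a freebie, leaving (6,3) = 5.
Column 4 now contains 2, leaving (1,4) = 4.
The two cells of cage e must have product 10, leaving (3,2) = 5.
Column 3 now contains 5, which forces (3,3) = 2.
Cage b needs product 18, which forces (3,4) = 6.
Row 5 already has 2; hence (5,1) = 6.
6 is placed in row 5, so (5,2) = 4.
Row 5 now contains 4, which forces (5,6) = 1.
The two cells of cage m must have product 12, so (6,1) = 2.
Column 2 already has 4, leaving (6,2) = 6.
Column 4 already has 4, which forces (6,4) = 1.
Row 6 now contains 1, so (6,5) = 4.
Row 6 now contains 4, so (6,6) = 3.
The 3 cells of cage k must have product 6, leaving (1,2) = 2.
Column 3 now contains 2; hence (1,3) = 1.
Cage l needs product 15, so (2,1) = 5.
Cage k needs product 6, so (2,2) = 3.
Row 2 already has 3, so (2,5) = 1.
1 is placed in column 5, leaving (3,5) = 3.
3 is placed in column 6; hence (3,6) = 4.
Cage j needs product 54, which forces (4,2) = 1.
Cage j has product 54, so (4,3) = 6.
1 is placed in column 4, which forces (4,4) = 3.
3 is placed in column 6, leaving (4,6) = 2.
Row 1 already has 1, which forces (1,1) = 3.
Row 3 now contains 3, which forces (3,1) = 1.
Filled in: 3 2 1 4 6 5 / 5 3 4 2 1 6 / 1 5 2 6 3 4 / 4 1 6 3 5 2 / 6 4 3 5 2 1 / 2 6 5 1 4 3.

6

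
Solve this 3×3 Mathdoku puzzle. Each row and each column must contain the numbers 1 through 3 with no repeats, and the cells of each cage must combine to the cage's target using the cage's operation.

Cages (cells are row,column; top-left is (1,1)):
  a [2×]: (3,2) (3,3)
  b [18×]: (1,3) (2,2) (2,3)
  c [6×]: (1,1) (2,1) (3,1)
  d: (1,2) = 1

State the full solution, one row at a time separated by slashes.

D is a freebie, which forces (1,2) = 1.
Cage b has product 18, leaving (1,3) = 3.
Cage b needs product 18, so (2,2) = 3.
Cage b needs product 18; hence (2,3) = 2.
1 is placed in column 2, so (3,2) = 2.
Column 3 now contains 2, leaving (3,3) = 1.
Row 1 now contains 3, leaving (1,1) = 2.
2 is placed in row 2; hence (2,1) = 1.
1 is placed in row 3; hence (3,1) = 3.

2 1 3 / 1 3 2 / 3 2 1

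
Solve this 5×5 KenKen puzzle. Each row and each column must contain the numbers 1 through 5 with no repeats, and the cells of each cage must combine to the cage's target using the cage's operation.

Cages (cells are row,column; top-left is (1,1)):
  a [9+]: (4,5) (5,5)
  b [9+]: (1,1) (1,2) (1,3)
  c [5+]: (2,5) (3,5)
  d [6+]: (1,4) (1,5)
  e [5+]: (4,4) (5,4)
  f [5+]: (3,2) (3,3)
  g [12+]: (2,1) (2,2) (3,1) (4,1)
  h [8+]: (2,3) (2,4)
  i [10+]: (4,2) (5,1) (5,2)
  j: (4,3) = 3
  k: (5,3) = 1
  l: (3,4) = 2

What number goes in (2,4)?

Cage l is given, so (3,4) = 2.
Cage j is given; hence (4,3) = 3.
Cage k is a single given cell, so (5,3) = 1.
Column 3 now contains 3; hence (2,3) = 5.
Cage h's pair has sum 8, so (2,4) = 3.
The two cells of cage f must have sum 5; hence (3,2) = 1.
Column 3 now contains 1, so (3,3) = 4.
Row 3 already has 4; hence (3,5) = 3.
Cage e needs two cells with sum 5; hence (4,4) = 1.
Cage e's pair has sum 5; hence (5,4) = 4.
4 is placed in row 5, so (5,5) = 5.
4 is placed in column 3; hence (1,3) = 2.
Column 4 already has 4; hence (1,4) = 5.
The two cells of cage d must have sum 6, which forces (1,5) = 1.
The 4 cells of cage g must have sum 12, leaving (2,1) = 1.
Cage c needs two cells with sum 5, which forces (2,5) = 2.
Row 3 already has 3; hence (3,1) = 5.
The 3 cells of cage i must have sum 10, which forces (4,2) = 5.
5 is placed in column 5, leaving (4,5) = 4.
Row 2 now contains 2, leaving (2,2) = 4.
Row 4 already has 4, which forces (4,1) = 2.
2 is placed in column 1, leaving (5,1) = 3.
3 is placed in row 5, which forces (5,2) = 2.
Column 1 already has 3, which forces (1,1) = 4.
Column 2 already has 4, so (1,2) = 3.
Filled in: 4 3 2 5 1 / 1 4 5 3 2 / 5 1 4 2 3 / 2 5 3 1 4 / 3 2 1 4 5.

3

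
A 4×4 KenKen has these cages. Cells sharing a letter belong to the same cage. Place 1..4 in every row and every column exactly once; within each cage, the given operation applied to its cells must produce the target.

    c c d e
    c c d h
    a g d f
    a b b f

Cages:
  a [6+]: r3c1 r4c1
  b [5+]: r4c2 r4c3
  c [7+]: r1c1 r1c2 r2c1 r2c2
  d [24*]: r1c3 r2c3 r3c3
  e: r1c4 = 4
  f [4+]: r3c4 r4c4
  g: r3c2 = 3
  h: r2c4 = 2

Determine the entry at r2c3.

Cage e is a single given cell, which forces r1c4 = 4.
Cage h is given, so r2c4 = 2.
Cage g is a single given cell, which forces r3c2 = 3.
3 is placed in row 3; hence r3c4 = 1.
1 is placed in column 4, which forces r4c4 = 3.
Cage c has sum 7; hence r1c1 = 1.
Cage c needs sum 7, leaving r1c2 = 2.
2 is placed in row 1, which forces r1c3 = 3.
Cage c needs sum 7, so r2c1 = 3.
Column 2 now contains 3, leaving r2c2 = 1.
Column 3 already has 3, which forces r2c3 = 4.
Column 3 now contains 4, which forces r3c3 = 2.
Column 2 now contains 1; hence r4c2 = 4.
Column 3 now contains 4, leaving r4c3 = 1.
2 is placed in row 3, so r3c1 = 4.
Row 4 now contains 4, leaving r4c1 = 2.
The full grid is 1 2 3 4 / 3 1 4 2 / 4 3 2 1 / 2 4 1 3.

4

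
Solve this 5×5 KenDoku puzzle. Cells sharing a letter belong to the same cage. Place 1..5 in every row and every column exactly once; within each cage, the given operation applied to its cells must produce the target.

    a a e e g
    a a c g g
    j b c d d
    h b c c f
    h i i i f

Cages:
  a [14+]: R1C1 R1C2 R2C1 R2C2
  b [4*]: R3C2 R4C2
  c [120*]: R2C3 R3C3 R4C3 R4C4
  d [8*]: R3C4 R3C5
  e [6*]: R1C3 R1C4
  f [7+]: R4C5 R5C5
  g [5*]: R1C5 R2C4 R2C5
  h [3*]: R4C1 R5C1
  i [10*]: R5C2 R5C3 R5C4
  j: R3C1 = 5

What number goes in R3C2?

1

The 3 cells of cage g must have product 5, which forces R1C5 = 1.
The 3 cells of cage g must have product 5, leaving R2C4 = 1.
The 3 cells of cage g must have product 5; hence R2C5 = 5.
J is a freebie; hence R3C1 = 5.
In row 1, 5 can only go at R1C2, so R1C2 = 5.
In row 1, 4 can only go at R1C1, so R1C1 = 4.
In row 2, 4 can only go at R2C3, so R2C3 = 4.
The only place for 1 in row 3 is R3C2.
Column 2 already has 1, so R4C2 = 4.
Row 4 already has 4, leaving R4C5 = 3.
Column 2 already has 1; hence R5C2 = 2.
Cage i needs product 10, leaving R5C3 = 1.
Cage i has product 10, leaving R5C4 = 5.
Column 5 now contains 3, so R5C5 = 4.
Cage a needs sum 14, so R2C1 = 2.
Column 2 already has 2, so R2C2 = 3.
The 4 cells of cage c must have product 120, which forces R3C3 = 3.
Cage d needs two cells with product 8; hence R3C4 = 4.
Column 5 already has 4; hence R3C5 = 2.
Row 4 now contains 3; hence R4C1 = 1.
Cage c has product 120, which forces R4C3 = 5.
Column 4 already has 5, which forces R4C4 = 2.
1 is placed in row 5, so R5C1 = 3.
3 is placed in column 3, so R1C3 = 2.
Column 4 already has 2, leaving R1C4 = 3.
Completed grid: 4 5 2 3 1 / 2 3 4 1 5 / 5 1 3 4 2 / 1 4 5 2 3 / 3 2 1 5 4.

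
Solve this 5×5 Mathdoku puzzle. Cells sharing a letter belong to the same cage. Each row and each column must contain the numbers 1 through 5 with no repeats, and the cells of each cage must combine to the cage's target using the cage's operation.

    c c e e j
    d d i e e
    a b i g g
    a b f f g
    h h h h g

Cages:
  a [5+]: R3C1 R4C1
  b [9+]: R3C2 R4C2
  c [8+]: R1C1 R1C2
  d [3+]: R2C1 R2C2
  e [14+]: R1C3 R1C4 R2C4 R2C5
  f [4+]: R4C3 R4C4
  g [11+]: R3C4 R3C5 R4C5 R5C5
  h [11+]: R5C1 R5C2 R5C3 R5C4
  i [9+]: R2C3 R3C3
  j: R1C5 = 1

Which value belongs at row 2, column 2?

Cage j is given, which forces R1C5 = 1.
Row 5 needs a 4, and only R5C5 is open for it.
Cage g has sum 11, leaving R3C4 = 2.
The 4 cells of cage g must have sum 11, so R3C5 = 3.
Cage g needs sum 11, which forces R4C5 = 2.
2 is placed in column 5; hence R2C5 = 5.
Row 2 now contains 5, leaving R2C3 = 4.
The two cells of cage i must have sum 9, leaving R3C3 = 5.
Row 3 now contains 5, so R3C2 = 4.
The two cells of cage b must have sum 9; hence R4C2 = 5.
The two cells of cage c must have sum 8; hence R1C1 = 5.
5 is placed in column 2; hence R1C2 = 3.
Row 1 already has 3, which forces R1C3 = 2.
Row 1 already has 5, which forces R1C4 = 4.
Row 3 now contains 4, so R3C1 = 1.
Cage a needs two cells with sum 5; hence R4C1 = 4.
Column 1 now contains 1; hence R2C1 = 2.
The two cells of cage d must have sum 3, which forces R2C2 = 1.
Cage e needs sum 14, so R2C4 = 3.
3 is placed in column 4, which forces R4C4 = 1.
Column 1 now contains 2, leaving R5C1 = 3.
Column 2 now contains 1, so R5C2 = 2.
Row 5 already has 3, which forces R5C3 = 1.
Cage h has sum 11, so R5C4 = 5.
1 is placed in row 4; hence R4C3 = 3.
Filled in: 5 3 2 4 1 / 2 1 4 3 5 / 1 4 5 2 3 / 4 5 3 1 2 / 3 2 1 5 4.

1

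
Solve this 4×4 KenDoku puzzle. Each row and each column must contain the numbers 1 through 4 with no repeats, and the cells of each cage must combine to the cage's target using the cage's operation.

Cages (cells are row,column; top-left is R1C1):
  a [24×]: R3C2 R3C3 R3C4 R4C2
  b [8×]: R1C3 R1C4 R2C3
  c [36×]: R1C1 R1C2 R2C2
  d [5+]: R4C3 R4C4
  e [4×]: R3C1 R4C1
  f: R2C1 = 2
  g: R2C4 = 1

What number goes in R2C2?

3

Cage c has product 36; hence R1C1 = 3.
Cage c has product 36, which forces R1C2 = 4.
Cage f is given; hence R2C1 = 2.
Cage c has product 36; hence R2C2 = 3.
Cage g is given, so R2C4 = 1.
Cage b has product 8; hence R1C3 = 1.
1 is placed in column 4, so R1C4 = 2.
1 is placed in row 2, so R2C3 = 4.
Column 3 now contains 4; hence R3C3 = 3.
Row 3 now contains 3, so R3C4 = 4.
Column 3 now contains 3, which forces R4C3 = 2.
Column 4 already has 4, leaving R4C4 = 3.
4 is placed in row 3, so R3C1 = 1.
Cage a needs product 24, which forces R3C2 = 2.
Cage e needs two cells with product 4, so R4C1 = 4.
Row 4 now contains 2, leaving R4C2 = 1.
Filled in: 3 4 1 2 / 2 3 4 1 / 1 2 3 4 / 4 1 2 3.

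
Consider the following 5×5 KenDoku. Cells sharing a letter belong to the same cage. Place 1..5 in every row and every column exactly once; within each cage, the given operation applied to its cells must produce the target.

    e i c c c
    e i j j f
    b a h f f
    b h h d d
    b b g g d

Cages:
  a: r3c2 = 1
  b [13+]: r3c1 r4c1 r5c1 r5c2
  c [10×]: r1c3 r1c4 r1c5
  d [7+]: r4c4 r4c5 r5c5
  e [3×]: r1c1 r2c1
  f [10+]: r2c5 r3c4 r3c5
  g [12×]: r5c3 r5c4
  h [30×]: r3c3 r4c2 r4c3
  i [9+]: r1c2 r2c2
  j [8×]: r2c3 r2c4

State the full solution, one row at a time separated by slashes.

Cage a is given, so r3c2 = 1.
The only place for 3 in row 1 is r1c1.
3 is placed in column 1, so r2c1 = 1.
Cage b has sum 13; hence r5c2 = 2.
Row 1 needs a 4, and only r1c2 is open for it.
Column 2 now contains 4, leaving r2c2 = 5.
Column 2 now contains 5, which forces r4c2 = 3.
In row 2, 3 can only go at r2c5, so r2c5 = 3.
Row 3 needs a 3, and only r3c4 is open for it.
The 3 cells of cage f must have sum 10; hence r3c5 = 4.
Cage g's pair has product 12, leaving r5c3 = 3.
Column 4 now contains 3, leaving r5c4 = 4.
4 is placed in column 5, so r5c5 = 1.
Cage j's pair has product 8; hence r2c3 = 4.
4 is placed in column 4, leaving r2c4 = 2.
Cage b has sum 13, so r3c1 = 2.
2 is placed in row 3; hence r3c3 = 5.
Cage b needs sum 13; hence r4c1 = 4.
Column 3 now contains 5, leaving r4c3 = 2.
Cage d needs sum 7; hence r4c4 = 1.
Cage d has sum 7, leaving r4c5 = 5.
Row 5 now contains 4; hence r5c1 = 5.
Column 3 now contains 2, which forces r1c3 = 1.
Column 4 now contains 1, leaving r1c4 = 5.
Column 5 already has 5, so r1c5 = 2.

3 4 1 5 2 / 1 5 4 2 3 / 2 1 5 3 4 / 4 3 2 1 5 / 5 2 3 4 1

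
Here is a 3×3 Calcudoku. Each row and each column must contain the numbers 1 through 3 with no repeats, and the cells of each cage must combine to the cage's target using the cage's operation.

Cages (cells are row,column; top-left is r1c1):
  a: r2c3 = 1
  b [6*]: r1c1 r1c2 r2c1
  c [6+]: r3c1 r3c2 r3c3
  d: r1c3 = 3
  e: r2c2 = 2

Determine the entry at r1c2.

Cage d is a single given cell, which forces r1c3 = 3.
E is a freebie; hence r2c2 = 2.
Cage a is given, which forces r2c3 = 1.
1 is placed in column 3; hence r3c3 = 2.
The 3 cells of cage b must have product 6, which forces r1c1 = 2.
2 is placed in column 2, so r1c2 = 1.
Row 2 already has 1, which forces r2c1 = 3.
3 is placed in column 1, leaving r3c1 = 1.
1 is placed in column 2, leaving r3c2 = 3.
Completed grid: 2 1 3 / 3 2 1 / 1 3 2.

1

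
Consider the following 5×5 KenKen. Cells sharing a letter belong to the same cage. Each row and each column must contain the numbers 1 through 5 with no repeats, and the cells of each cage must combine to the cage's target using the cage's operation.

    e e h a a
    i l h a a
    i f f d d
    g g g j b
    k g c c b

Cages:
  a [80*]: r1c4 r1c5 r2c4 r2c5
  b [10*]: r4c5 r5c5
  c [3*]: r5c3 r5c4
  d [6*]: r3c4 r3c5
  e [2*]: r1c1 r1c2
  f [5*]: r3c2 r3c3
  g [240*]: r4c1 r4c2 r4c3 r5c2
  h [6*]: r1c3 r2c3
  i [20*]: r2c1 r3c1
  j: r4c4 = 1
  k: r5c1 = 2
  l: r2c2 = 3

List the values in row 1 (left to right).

Cage l is given, so r2c2 = 3.
Row 2 now contains 3, which forces r2c3 = 2.
3 is placed in column 2; hence r4c2 = 5.
J is a freebie, so r4c4 = 1.
5 is placed in row 4, which forces r4c5 = 2.
K is a freebie, which forces r5c1 = 2.
The 4 cells of cage g must have product 240; hence r5c2 = 4.
Column 4 already has 1, which forces r5c4 = 3.
Column 5 already has 2, which forces r5c5 = 5.
Column 1 now contains 2; hence r1c1 = 1.
Cage e needs two cells with product 2, which forces r1c2 = 2.
Column 3 already has 2, so r1c3 = 3.
Row 1 already has 1; hence r1c5 = 4.
Column 5 now contains 4; hence r2c5 = 1.
5 is placed in column 2, which forces r3c2 = 1.
Cage f needs two cells with product 5; hence r3c3 = 5.
Column 4 now contains 3; hence r3c4 = 2.
Column 5 already has 2; hence r3c5 = 3.
Column 3 already has 3; hence r4c3 = 4.
3 is placed in row 5, so r5c3 = 1.
Row 1 now contains 4, so r1c4 = 5.
The two cells of cage i must have product 20; hence r2c1 = 5.
The 4 cells of cage a must have product 80, which forces r2c4 = 4.
Row 3 now contains 5; hence r3c1 = 4.
Row 4 already has 4, which forces r4c1 = 3.
Completed grid: 1 2 3 5 4 / 5 3 2 4 1 / 4 1 5 2 3 / 3 5 4 1 2 / 2 4 1 3 5.

1 2 3 5 4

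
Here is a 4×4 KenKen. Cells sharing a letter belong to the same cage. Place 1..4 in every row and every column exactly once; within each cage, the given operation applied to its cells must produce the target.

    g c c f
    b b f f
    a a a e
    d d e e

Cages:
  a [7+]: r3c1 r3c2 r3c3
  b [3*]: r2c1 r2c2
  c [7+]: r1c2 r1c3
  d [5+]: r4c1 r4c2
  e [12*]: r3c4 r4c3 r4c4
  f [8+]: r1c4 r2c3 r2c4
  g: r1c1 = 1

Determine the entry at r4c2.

3

Cage g is a single given cell, so r1c1 = 1.
Column 1 already has 1; hence r2c1 = 3.
Row 2 now contains 3; hence r2c2 = 1.
The 3 cells of cage f must have sum 8, so r1c4 = 2.
Cage f has sum 8; hence r2c3 = 2.
Cage f has sum 8; hence r2c4 = 4.
Cage a needs sum 7, leaving r3c3 = 1.
1 is placed in row 3, leaving r3c4 = 3.
The two cells of cage d must have sum 5, leaving r4c1 = 2.
Cage d needs two cells with sum 5, leaving r4c2 = 3.
Row 4 already has 3; hence r4c3 = 4.
Column 4 now contains 3, leaving r4c4 = 1.
Column 2 already has 3, so r1c2 = 4.
Column 3 now contains 4, which forces r1c3 = 3.
Column 1 already has 2, leaving r3c1 = 4.
The 3 cells of cage a must have sum 7; hence r3c2 = 2.
Completed grid: 1 4 3 2 / 3 1 2 4 / 4 2 1 3 / 2 3 4 1.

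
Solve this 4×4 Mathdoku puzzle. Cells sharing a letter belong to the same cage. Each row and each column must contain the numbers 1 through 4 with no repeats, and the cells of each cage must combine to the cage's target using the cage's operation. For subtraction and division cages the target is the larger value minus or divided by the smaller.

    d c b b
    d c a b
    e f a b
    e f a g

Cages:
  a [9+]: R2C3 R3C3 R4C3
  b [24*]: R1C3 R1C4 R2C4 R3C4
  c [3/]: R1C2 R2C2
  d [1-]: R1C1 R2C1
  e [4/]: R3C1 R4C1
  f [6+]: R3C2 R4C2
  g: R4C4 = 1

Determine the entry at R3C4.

Cage g is a single given cell, leaving R4C4 = 1.
Cage b has product 24; hence R1C3 = 1.
Cage e needs two cells with quotient 4, so R3C1 = 1.
1 is placed in row 4, so R4C1 = 4.
4 is placed in row 4, leaving R4C2 = 2.
Row 4 now contains 2, so R4C3 = 3.
1 is placed in row 1; hence R1C2 = 3.
Cage c's pair has quotient 3, leaving R2C2 = 1.
Column 2 now contains 2, leaving R3C2 = 4.
4 is placed in row 3; hence R3C3 = 2.
2 is placed in row 3, leaving R3C4 = 3.
Row 1 now contains 3, which forces R1C1 = 2.
Row 1 already has 2, leaving R1C4 = 4.
The two cells of cage d must have difference 1, so R2C1 = 3.
Column 3 now contains 2, which forces R2C3 = 4.
Column 4 already has 4, so R2C4 = 2.
Filled in: 2 3 1 4 / 3 1 4 2 / 1 4 2 3 / 4 2 3 1.

3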